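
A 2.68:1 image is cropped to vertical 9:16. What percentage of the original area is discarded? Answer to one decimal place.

Going from 2.68:1 to vertical 9:16 means cutting width while keeping height.
Fraction kept = (0.562)/(2.680) ≈ 20.99%, so 79.01% is lost.

79.0%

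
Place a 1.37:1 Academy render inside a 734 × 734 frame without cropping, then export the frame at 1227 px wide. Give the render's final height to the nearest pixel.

896 px

Fitted into 734×734, the render spans the width; its height is 734 / 1.370 ≈ 535.77 px.
The frame scales by 1227/734 = 1.6717; 535.77 × 1.6717 ≈ 895.62 px.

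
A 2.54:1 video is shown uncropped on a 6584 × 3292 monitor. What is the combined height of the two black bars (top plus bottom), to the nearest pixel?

700 px

2.54:1 (2.540) > Univisium 2:1 (2.000), so the video fills the width.
The video is 6584 / 2.540 ≈ 2592.13 px tall.
Black = 3292 − 2592.13 = 699.87 px.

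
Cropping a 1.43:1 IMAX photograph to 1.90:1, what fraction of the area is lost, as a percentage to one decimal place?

24.7%

The width stays; only height is cut (since 1.90:1 is wider than 1.43:1 IMAX).
Area ratio = (1.430)/(1.900) = 75.26%; the remaining 24.74% is cropped out.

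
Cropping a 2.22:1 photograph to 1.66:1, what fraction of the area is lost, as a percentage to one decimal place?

1.66:1 is narrower than 2.22:1, so the crop keeps the full height and trims the width.
Area ratio = (1.660)/(2.220) = 74.77%; the remaining 25.23% is cropped out.

25.2%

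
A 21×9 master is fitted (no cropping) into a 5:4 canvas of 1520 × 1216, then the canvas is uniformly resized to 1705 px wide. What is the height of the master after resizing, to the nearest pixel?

731 px

Fitted into 1520×1216, the master spans the width; its height is 1520 × 9/21 ≈ 651.43 px.
Scaling 1520 → 1705 is ×1.1217, so the height becomes 651.43 × 1.1217 ≈ 730.71 px.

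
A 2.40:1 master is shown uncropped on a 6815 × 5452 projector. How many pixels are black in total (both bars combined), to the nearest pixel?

17803620 pixels

Since 2.400 > 1.250, the master is width-limited.
That makes the image 2839.5833 px tall (6815 / 2.400).
Leftover height: 5452 − 2839.5833 = 2612.4167 px.
Bar area = 2612.4167 × 6815 ≈ 17803620 px.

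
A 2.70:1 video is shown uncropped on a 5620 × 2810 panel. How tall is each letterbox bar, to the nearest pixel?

2.70:1 is wider than 2:1, so it spans the full width.
Content height = 5620 / 2.700 ≈ 2081.48 px.
Black = 2810 − 2081.48 = 728.52 px, or 364.26 per bar.

364 px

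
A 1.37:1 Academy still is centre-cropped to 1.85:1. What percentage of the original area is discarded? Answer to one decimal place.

1.85:1 is wider than 1.37:1 Academy, so the crop keeps the full width and trims the height.
Area ratio = (1.370)/(1.850) = 74.05%; the remaining 25.95% is cropped out.

25.9%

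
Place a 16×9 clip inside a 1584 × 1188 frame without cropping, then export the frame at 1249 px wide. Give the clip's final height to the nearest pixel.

703 px

At 1584×1188 the clip is width-limited, so height = 1584 × 9/16 ≈ 891.00 px.
The frame scales by 1249/1584 = 0.7885; 891.00 × 0.7885 ≈ 702.56 px.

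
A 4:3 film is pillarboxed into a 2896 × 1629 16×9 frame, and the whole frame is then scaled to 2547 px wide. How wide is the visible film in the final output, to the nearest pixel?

1910 px

At 2896×1629 the film is height-limited, so width = 1629 × 4/3 ≈ 2172.00 px.
Resizing to 2547 px wide multiplies everything by 0.8795: 2172.00 → 1910.25 px.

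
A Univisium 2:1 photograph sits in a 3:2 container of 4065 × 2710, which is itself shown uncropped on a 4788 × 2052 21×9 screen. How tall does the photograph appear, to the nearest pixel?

Univisium 2:1 in 4065×2710: fills the width, so the photograph is 4065.00 × 2032.50.
Second fit — the 3:2 canvas into 4788×2052 spans the height: 3078.00 × 2052.00 (×0.7572 from 4065×2710).
Applying the same ×0.7572: 2032.50 → 1539.00.

1539 px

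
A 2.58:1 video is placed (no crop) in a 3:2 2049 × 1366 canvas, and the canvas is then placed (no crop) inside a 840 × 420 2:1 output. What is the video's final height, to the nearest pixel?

244 px

2.58:1 in 2049×1366: fills the width, so the video is 2049.00 × 794.19.
Second fit — the 3:2 canvas into 840×420 spans the height: 630.00 × 420.00 (×0.3075 from 2049×1366).
The video scales with it: height 794.19 × 0.3075 ≈ 244.19.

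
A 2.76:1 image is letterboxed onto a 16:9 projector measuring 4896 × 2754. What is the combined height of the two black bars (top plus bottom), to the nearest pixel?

980 px

2.76:1 (2.760) > 16:9 (1.778), so the image fills the width.
That makes the image 1773.91 px tall (4896 / 2.760).
2754 − 1773.91 = 980.09 px of bars.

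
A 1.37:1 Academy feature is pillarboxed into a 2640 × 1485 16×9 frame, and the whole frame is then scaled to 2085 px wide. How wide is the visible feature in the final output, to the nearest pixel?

1607 px

Fitted into 2640×1485, the feature spans the height; its width is 1485 × 1.370 ≈ 2034.45 px.
Scaling 2640 → 2085 is ×0.7898, so the width becomes 2034.45 × 0.7898 ≈ 1606.75 px.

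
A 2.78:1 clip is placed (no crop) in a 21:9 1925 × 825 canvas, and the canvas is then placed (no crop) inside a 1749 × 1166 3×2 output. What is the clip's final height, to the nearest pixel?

629 px

First fit — 2.78:1 into 1925×825 spans the width: 1925.00 × 692.45.
21:9 in 1749×1166: fills the width, so the intermediate becomes 1749.00 × 749.57 — a scale of ×0.9086.
So the clip's height is 692.45 × 0.9086 ≈ 629.14.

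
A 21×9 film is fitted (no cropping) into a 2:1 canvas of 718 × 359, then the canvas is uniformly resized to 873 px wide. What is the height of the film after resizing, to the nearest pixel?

374 px

At 718×359 the film is width-limited, so height = 718 × 9/21 ≈ 307.71 px.
The frame scales by 873/718 = 1.2159; 307.71 × 1.2159 ≈ 374.14 px.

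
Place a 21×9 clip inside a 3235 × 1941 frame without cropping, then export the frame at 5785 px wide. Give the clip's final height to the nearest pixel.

2479 px

In the 3235×1941 frame the clip fills the width: height = 3235 × 9/21 ≈ 1386.43 px.
Scaling 3235 → 5785 is ×1.7883, so the height becomes 1386.43 × 1.7883 ≈ 2479.29 px.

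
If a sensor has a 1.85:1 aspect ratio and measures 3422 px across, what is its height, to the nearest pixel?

1850 px

3422 / 1.850 = 1849.73.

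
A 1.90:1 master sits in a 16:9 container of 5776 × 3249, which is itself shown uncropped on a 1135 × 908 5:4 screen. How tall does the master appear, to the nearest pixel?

597 px

1.90:1 in 5776×3249: fills the width, so the master is 5776.00 × 3040.00.
The 16:9 canvas is width-limited in 1135×908, giving 1135.00 × 638.44; scale factor 0.1965.
The master scales with it: height 3040.00 × 0.1965 ≈ 597.37.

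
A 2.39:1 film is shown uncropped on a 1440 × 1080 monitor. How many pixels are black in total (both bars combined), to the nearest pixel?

687585 pixels

2.39:1 (2.390) > 4×3 (1.333), so the film fills the width.
The film is 1440 / 2.390 ≈ 602.5105 px tall.
Leftover height: 1080 − 602.5105 = 477.4895 px.
Bar area = 477.4895 × 1440 ≈ 687585 px.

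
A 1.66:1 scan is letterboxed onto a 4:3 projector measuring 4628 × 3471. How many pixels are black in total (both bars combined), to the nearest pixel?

3161147 pixels

Since 1.660 > 1.333, the scan is width-limited.
That makes the image 2787.9518 px tall (4628 / 1.660).
3471 − 2787.9518 = 683.0482 px of bars.
Across the 4628-px span: 683.0482 × 4628 ≈ 3161147 px.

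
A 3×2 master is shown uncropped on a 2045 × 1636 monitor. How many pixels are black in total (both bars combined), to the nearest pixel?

557603 pixels

3×2 (1.500) > 5:4 (1.250), so the master fills the width.
Content height = 2045 × 2/3 ≈ 1363.3333 px.
Black = 1636 − 1363.3333 = 272.6667 px.
Bar area = 272.6667 × 2045 ≈ 557603 px.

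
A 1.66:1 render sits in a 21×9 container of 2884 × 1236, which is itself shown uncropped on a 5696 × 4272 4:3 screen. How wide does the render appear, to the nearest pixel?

1.66:1 in 2884×1236: fills the height, so the render is 2051.76 × 1236.00.
Second fit — the 21×9 canvas into 5696×4272 spans the width: 5696.00 × 2441.14 (×1.9750 from 2884×1236).
So the render's width is 2051.76 × 1.9750 ≈ 4052.30.

4052 px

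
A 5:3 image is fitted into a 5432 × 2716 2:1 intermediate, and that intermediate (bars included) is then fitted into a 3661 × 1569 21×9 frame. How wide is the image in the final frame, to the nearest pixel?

2615 px

Inside the 5432×2716 canvas the image is height-limited at 4526.67 × 2716.00.
The 2:1 canvas is height-limited in 3661×1569, giving 3138.00 × 1569.00; scale factor 0.5777.
So the image's width is 4526.67 × 0.5777 ≈ 2615.00.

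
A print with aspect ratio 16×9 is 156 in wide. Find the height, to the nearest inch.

88 in

At 16×9, 156 × 9/16 ≈ 87.75.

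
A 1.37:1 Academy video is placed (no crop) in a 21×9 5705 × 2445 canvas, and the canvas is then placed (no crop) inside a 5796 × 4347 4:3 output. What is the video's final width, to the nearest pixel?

Inside the 5705×2445 canvas the video is height-limited at 3349.65 × 2445.00.
Second fit — the 21×9 canvas into 5796×4347 spans the width: 5796.00 × 2484.00 (×1.0160 from 5705×2445).
So the video's width is 3349.65 × 1.0160 ≈ 3403.08.

3403 px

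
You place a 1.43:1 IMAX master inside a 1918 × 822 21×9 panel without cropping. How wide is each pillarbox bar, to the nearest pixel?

371 px

Since 1.430 < 2.333, the master is height-limited.
That makes the image 1175.46 px wide (822 × 1.430).
Black = 1918 − 1175.46 = 742.54 px, or 371.27 per bar.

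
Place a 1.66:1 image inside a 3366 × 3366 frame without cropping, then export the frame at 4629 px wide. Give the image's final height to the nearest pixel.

Fitted into 3366×3366, the image spans the width; its height is 3366 / 1.660 ≈ 2027.71 px.
Resizing to 4629 px wide multiplies everything by 1.3752: 2027.71 → 2788.55 px.

2789 px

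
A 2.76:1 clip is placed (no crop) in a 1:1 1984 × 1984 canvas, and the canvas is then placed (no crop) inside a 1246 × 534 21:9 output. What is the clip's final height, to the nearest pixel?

193 px

Inside the 1984×1984 canvas the clip is width-limited at 1984.00 × 718.84.
Second fit — the 1:1 canvas into 1246×534 spans the height: 534.00 × 534.00 (×0.2692 from 1984×1984).
So the clip's height is 718.84 × 0.2692 ≈ 193.48.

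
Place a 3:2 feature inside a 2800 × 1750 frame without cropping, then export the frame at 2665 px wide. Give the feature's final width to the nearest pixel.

2498 px

In the 2800×1750 frame the feature fills the height: width = 1750 × 3/2 ≈ 2625.00 px.
The frame scales by 2665/2800 = 0.9518; 2625.00 × 0.9518 ≈ 2498.44 px.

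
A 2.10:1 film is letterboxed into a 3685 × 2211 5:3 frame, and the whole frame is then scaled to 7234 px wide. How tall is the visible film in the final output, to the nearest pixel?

3445 px

At 3685×2211 the film is width-limited, so height = 3685 / 2.100 ≈ 1754.76 px.
The frame scales by 7234/3685 = 1.9631; 1754.76 × 1.9631 ≈ 3444.76 px.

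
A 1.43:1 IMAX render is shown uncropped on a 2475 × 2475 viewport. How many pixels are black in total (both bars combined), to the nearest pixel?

1.43:1 IMAX is wider than 1:1, so it spans the full width.
Content height = 2475 / 1.430 ≈ 1730.7692 px.
2475 − 1730.7692 = 744.2308 px of bars.
That's 744.2308 × 2475 ≈ 1841971 black pixels.

1841971 pixels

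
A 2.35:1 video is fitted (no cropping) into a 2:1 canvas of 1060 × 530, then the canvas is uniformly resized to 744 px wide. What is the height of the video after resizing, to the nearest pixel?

317 px

In the 1060×530 frame the video fills the width: height = 1060 / 2.350 ≈ 451.06 px.
Resizing to 744 px wide multiplies everything by 0.7019: 451.06 → 316.60 px.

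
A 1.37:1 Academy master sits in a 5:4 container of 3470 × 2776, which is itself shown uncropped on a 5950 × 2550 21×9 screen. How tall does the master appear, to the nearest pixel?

2327 px

1.37:1 Academy in 3470×2776: fills the width, so the master is 3470.00 × 2532.85.
Second fit — the 5:4 canvas into 5950×2550 spans the height: 3187.50 × 2550.00 (×0.9186 from 3470×2776).
So the master's height is 2532.85 × 0.9186 ≈ 2326.64.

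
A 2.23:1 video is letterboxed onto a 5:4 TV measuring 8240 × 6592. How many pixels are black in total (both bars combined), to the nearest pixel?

Since 2.230 > 1.250, the video is width-limited.
That makes the image 3695.0673 px tall (8240 / 2.230).
Leftover height: 6592 − 3695.0673 = 2896.9327 px.
Across the 8240-px span: 2896.9327 × 8240 ≈ 23870726 px.

23870726 pixels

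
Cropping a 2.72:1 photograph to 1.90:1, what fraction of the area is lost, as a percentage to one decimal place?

30.1%

1.90:1 is narrower than 2.72:1, so the crop keeps the full height and trims the width.
Area ratio = (1.900)/(2.720) = 69.85%; the remaining 30.15% is cropped out.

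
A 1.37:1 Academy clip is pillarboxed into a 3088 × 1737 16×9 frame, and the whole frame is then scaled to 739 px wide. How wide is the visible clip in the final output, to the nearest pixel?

569 px

At 3088×1737 the clip is height-limited, so width = 1737 × 1.370 ≈ 2379.69 px.
Scaling 3088 → 739 is ×0.2393, so the width becomes 2379.69 × 0.2393 ≈ 569.49 px.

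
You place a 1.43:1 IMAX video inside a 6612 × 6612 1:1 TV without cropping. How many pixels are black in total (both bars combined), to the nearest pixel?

13146136 pixels

1.43:1 IMAX (1.430) > 1:1 (1.000), so the video fills the width.
That makes the image 4623.7762 px tall (6612 / 1.430).
Black = 6612 − 4623.7762 = 1988.2238 px.
That's 1988.2238 × 6612 ≈ 13146136 black pixels.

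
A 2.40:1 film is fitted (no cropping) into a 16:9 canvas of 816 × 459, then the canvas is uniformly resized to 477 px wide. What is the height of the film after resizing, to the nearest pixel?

199 px

At 816×459 the film is width-limited, so height = 816 / 2.400 ≈ 340.00 px.
The frame scales by 477/816 = 0.5846; 340.00 × 0.5846 ≈ 198.75 px.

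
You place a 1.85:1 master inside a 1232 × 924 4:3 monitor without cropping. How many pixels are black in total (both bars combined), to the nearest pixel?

1.85:1 is wider than 4:3, so it spans the full width.
Content height = 1232 / 1.850 ≈ 665.9459 px.
924 − 665.9459 = 258.0541 px of bars.
Bar area = 258.0541 × 1232 ≈ 317923 px.

317923 pixels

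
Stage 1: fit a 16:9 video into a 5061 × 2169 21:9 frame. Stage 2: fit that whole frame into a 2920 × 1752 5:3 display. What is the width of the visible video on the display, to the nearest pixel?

First fit — 16:9 into 5061×2169 spans the height: 3856.00 × 2169.00.
21:9 in 2920×1752: fills the width, so the intermediate becomes 2920.00 × 1251.43 — a scale of ×0.5770.
So the video's width is 3856.00 × 0.5770 ≈ 2224.76.

2225 px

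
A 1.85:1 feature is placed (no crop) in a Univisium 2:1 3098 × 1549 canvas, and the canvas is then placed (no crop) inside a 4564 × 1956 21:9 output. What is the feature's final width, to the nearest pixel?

3619 px

First fit — 1.85:1 into 3098×1549 spans the height: 2865.65 × 1549.00.
Univisium 2:1 in 4564×1956: fills the height, so the intermediate becomes 3912.00 × 1956.00 — a scale of ×1.2628.
So the feature's width is 2865.65 × 1.2628 ≈ 3618.60.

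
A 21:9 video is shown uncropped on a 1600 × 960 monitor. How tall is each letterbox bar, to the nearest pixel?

137 px

Since 2.333 > 1.667, the video is width-limited.
Content height = 1600 × 9/21 ≈ 685.71 px.
Leftover height: 960 − 685.71 = 274.29 px → 137.14 each side.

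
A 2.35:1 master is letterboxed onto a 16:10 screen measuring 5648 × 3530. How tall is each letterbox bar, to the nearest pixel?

2.35:1 (2.350) > 16:10 (1.600), so the master fills the width.
That makes the image 2403.40 px tall (5648 / 2.350).
3530 − 2403.40 = 1126.60 px of bars (563.30 each).

563 px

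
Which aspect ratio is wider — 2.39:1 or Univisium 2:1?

2.39 and Univisium 2:1 = 2; 2.39 > 2.

2.39:1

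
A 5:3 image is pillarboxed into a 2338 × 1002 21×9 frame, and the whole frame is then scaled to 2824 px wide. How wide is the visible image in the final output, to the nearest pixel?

2017 px

In the 2338×1002 frame the image fills the height: width = 1002 × 5/3 ≈ 1670.00 px.
The frame scales by 2824/2338 = 1.2079; 1670.00 × 1.2079 ≈ 2017.14 px.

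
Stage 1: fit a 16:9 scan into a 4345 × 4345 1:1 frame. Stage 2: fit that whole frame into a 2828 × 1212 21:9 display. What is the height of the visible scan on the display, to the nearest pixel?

Inside the 4345×4345 canvas the scan is width-limited at 4345.00 × 2444.06.
1:1 in 2828×1212: fills the height, so the intermediate becomes 1212.00 × 1212.00 — a scale of ×0.2789.
Applying the same ×0.2789: 2444.06 → 681.75.

682 px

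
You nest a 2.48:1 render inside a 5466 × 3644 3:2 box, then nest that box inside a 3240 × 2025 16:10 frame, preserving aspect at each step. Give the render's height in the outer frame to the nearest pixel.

1225 px

Inside the 5466×3644 canvas the render is width-limited at 5466.00 × 2204.03.
Second fit — the 3:2 canvas into 3240×2025 spans the height: 3037.50 × 2025.00 (×0.5557 from 5466×3644).
So the render's height is 2204.03 × 0.5557 ≈ 1224.80.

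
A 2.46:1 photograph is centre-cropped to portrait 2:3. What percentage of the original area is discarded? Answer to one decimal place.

portrait 2:3 is narrower than 2.46:1, so the crop keeps the full height and trims the width.
(0.667)/(2.460) ≈ 0.271 of the area survives, leaving 72.90% discarded.

72.9%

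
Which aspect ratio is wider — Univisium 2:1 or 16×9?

Univisium 2:1 = 2 and 16×9 = 1.778; 2 > 1.778.

Univisium 2:1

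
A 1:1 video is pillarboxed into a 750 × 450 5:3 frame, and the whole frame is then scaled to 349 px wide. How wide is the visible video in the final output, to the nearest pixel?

209 px

In the 750×450 frame the video fills the height: width = 450 × 1/1 ≈ 450.00 px.
The frame scales by 349/750 = 0.4653; 450.00 × 0.4653 ≈ 209.40 px.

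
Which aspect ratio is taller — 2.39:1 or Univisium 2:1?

2.39 and Univisium 2:1 = 2; 2.39 > 2. The smaller width-to-height ratio is the taller frame.

Univisium 2:1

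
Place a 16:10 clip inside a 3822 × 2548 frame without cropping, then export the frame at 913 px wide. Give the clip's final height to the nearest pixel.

571 px

Fitted into 3822×2548, the clip spans the width; its height is 3822 × 10/16 ≈ 2388.75 px.
The frame scales by 913/3822 = 0.2389; 2388.75 × 0.2389 ≈ 570.62 px.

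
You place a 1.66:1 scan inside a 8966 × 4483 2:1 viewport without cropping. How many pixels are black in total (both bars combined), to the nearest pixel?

1.66:1 (1.660) < 2:1 (2.000), so the scan fills the height.
The scan is 4483 × 1.660 ≈ 7441.7800 px wide.
8966 − 7441.7800 = 1524.2200 px of bars.
Bar area = 1524.2200 × 4483 ≈ 6833078 px.

6833078 pixels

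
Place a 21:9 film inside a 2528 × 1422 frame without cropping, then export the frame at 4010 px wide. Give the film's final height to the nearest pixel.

At 2528×1422 the film is width-limited, so height = 2528 × 9/21 ≈ 1083.43 px.
Resizing to 4010 px wide multiplies everything by 1.5862: 1083.43 → 1718.57 px.

1719 px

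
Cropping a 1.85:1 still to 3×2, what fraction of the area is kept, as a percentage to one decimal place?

Going from 1.85:1 to 3×2 means cutting width while keeping height.
(1.500)/(1.850) ≈ 0.811 of the area survives.

81.1%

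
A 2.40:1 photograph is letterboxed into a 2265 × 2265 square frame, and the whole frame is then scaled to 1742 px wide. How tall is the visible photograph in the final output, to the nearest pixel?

Fitted into 2265×2265, the photograph spans the width; its height is 2265 / 2.400 ≈ 943.75 px.
Scaling 2265 → 1742 is ×0.7691, so the height becomes 943.75 × 0.7691 ≈ 725.83 px.

726 px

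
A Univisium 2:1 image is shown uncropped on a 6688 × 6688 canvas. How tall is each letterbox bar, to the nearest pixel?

Since 2.000 > 1.000, the image is width-limited.
That makes the image 3344.00 px tall (6688 × 1/2).
Leftover height: 6688 − 3344.00 = 3344.00 px → 1672.00 each side.

1672 px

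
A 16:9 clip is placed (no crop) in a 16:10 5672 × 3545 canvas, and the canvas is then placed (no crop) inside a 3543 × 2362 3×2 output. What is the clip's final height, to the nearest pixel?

1993 px

16:9 in 5672×3545: fills the width, so the clip is 5672.00 × 3190.50.
16:10 in 3543×2362: fills the width, so the intermediate becomes 3543.00 × 2214.38 — a scale of ×0.6246.
Applying the same ×0.6246: 3190.50 → 1992.94.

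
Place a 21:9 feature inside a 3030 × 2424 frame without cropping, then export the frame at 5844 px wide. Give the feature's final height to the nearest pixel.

2505 px

Fitted into 3030×2424, the feature spans the width; its height is 3030 × 9/21 ≈ 1298.57 px.
The frame scales by 5844/3030 = 1.9287; 1298.57 × 1.9287 ≈ 2504.57 px.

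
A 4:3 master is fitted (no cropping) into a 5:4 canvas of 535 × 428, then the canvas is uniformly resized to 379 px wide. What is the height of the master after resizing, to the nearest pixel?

At 535×428 the master is width-limited, so height = 535 × 3/4 ≈ 401.25 px.
Scaling 535 → 379 is ×0.7084, so the height becomes 401.25 × 0.7084 ≈ 284.25 px.

284 px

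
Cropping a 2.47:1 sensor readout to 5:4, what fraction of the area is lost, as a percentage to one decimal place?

Going from 2.47:1 to 5:4 means cutting width while keeping height.
(1.250)/(2.470) ≈ 0.506 of the area survives, leaving 49.39% discarded.

49.4%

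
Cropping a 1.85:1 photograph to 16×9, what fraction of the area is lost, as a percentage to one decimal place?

3.9%

16×9 is narrower than 1.85:1, so the crop keeps the full height and trims the width.
Fraction kept = (1.778)/(1.850) ≈ 96.10%, so 3.90% is lost.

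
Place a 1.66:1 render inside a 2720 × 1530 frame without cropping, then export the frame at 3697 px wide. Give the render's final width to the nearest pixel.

3452 px

At 2720×1530 the render is height-limited, so width = 1530 × 1.660 ≈ 2539.80 px.
Resizing to 3697 px wide multiplies everything by 1.3592: 2539.80 → 3452.07 px.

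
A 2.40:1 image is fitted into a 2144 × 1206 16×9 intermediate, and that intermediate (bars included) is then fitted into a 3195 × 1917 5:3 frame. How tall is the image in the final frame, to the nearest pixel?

Inside the 2144×1206 canvas the image is width-limited at 2144.00 × 893.33.
Second fit — the 16×9 canvas into 3195×1917 spans the width: 3195.00 × 1797.19 (×1.4902 from 2144×1206).
Applying the same ×1.4902: 893.33 → 1331.25.

1331 px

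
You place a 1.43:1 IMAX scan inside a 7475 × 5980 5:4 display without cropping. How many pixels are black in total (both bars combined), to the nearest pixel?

1.43:1 IMAX (1.430) > 5:4 (1.250), so the scan fills the width.
That makes the image 5227.2727 px tall (7475 / 1.430).
Black = 5980 − 5227.2727 = 752.7273 px.
Bar area = 752.7273 × 7475 ≈ 5626636 px.

5626636 pixels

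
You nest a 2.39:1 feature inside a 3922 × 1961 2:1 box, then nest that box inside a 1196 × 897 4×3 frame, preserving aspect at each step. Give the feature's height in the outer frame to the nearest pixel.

500 px

First fit — 2.39:1 into 3922×1961 spans the width: 3922.00 × 1641.00.
Second fit — the 2:1 canvas into 1196×897 spans the width: 1196.00 × 598.00 (×0.3049 from 3922×1961).
The feature scales with it: height 1641.00 × 0.3049 ≈ 500.42.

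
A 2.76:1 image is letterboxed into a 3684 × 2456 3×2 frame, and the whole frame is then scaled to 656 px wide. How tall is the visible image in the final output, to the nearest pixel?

238 px

Fitted into 3684×2456, the image spans the width; its height is 3684 / 2.760 ≈ 1334.78 px.
Scaling 3684 → 656 is ×0.1781, so the height becomes 1334.78 × 0.1781 ≈ 237.68 px.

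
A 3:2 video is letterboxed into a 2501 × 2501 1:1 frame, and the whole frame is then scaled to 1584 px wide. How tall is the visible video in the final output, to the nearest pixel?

At 2501×2501 the video is width-limited, so height = 2501 × 2/3 ≈ 1667.33 px.
The frame scales by 1584/2501 = 0.6333; 1667.33 × 0.6333 ≈ 1056.00 px.

1056 px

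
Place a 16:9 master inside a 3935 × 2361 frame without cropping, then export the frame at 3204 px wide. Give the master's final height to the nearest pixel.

1802 px

Fitted into 3935×2361, the master spans the width; its height is 3935 × 9/16 ≈ 2213.44 px.
Scaling 3935 → 3204 is ×0.8142, so the height becomes 2213.44 × 0.8142 ≈ 1802.25 px.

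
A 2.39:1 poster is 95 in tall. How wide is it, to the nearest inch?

227 in

Width = 95 × 2.390 = 227.05.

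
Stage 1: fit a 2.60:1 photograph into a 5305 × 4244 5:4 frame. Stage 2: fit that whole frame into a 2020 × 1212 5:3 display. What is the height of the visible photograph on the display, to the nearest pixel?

2.60:1 in 5305×4244: fills the width, so the photograph is 5305.00 × 2040.38.
5:4 in 2020×1212: fills the height, so the intermediate becomes 1515.00 × 1212.00 — a scale of ×0.2856.
The photograph scales with it: height 2040.38 × 0.2856 ≈ 582.69.

583 px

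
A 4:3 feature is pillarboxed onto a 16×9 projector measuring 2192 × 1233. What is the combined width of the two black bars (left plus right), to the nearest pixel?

548 px

4:3 (1.333) < 16×9 (1.778), so the feature fills the height.
Content width = 1233 × 4/3 ≈ 1644.00 px.
2192 − 1644.00 = 548.00 px of bars.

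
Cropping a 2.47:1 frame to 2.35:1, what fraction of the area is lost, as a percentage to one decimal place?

4.9%

The height stays; only width is cut (since 2.35:1 is narrower than 2.47:1).
Fraction kept = (2.350)/(2.470) ≈ 95.14%, so 4.86% is lost.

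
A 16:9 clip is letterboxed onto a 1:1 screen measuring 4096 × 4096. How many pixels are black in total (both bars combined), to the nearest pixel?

7340032 pixels

16:9 (1.778) > 1:1 (1.000), so the clip fills the width.
Content height = 4096 × 9/16 ≈ 2304.0000 px.
4096 − 2304.0000 = 1792.0000 px of bars.
Bar area = 1792.0000 × 4096 ≈ 7340032 px.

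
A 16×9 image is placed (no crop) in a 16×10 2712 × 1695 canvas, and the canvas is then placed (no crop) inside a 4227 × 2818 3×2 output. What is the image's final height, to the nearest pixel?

First fit — 16×9 into 2712×1695 spans the width: 2712.00 × 1525.50.
16×10 in 4227×2818: fills the width, so the intermediate becomes 4227.00 × 2641.88 — a scale of ×1.5586.
Applying the same ×1.5586: 1525.50 → 2377.69.

2378 px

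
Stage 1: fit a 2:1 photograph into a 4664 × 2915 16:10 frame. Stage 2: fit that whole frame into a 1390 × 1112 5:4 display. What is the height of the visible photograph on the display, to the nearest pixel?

695 px

2:1 in 4664×2915: fills the width, so the photograph is 4664.00 × 2332.00.
Second fit — the 16:10 canvas into 1390×1112 spans the width: 1390.00 × 868.75 (×0.2980 from 4664×2915).
The photograph scales with it: height 2332.00 × 0.2980 ≈ 695.00.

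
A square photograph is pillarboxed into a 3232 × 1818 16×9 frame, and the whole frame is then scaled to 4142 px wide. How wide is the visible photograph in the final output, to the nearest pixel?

Fitted into 3232×1818, the photograph spans the height; its width is 1818 × 1/1 ≈ 1818.00 px.
Scaling 3232 → 4142 is ×1.2816, so the width becomes 1818.00 × 1.2816 ≈ 2329.88 px.

2330 px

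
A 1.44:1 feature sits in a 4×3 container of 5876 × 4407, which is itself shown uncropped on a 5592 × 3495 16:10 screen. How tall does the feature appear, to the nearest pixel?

Inside the 5876×4407 canvas the feature is width-limited at 5876.00 × 4080.56.
Second fit — the 4×3 canvas into 5592×3495 spans the height: 4660.00 × 3495.00 (×0.7931 from 5876×4407).
The feature scales with it: height 4080.56 × 0.7931 ≈ 3236.11.

3236 px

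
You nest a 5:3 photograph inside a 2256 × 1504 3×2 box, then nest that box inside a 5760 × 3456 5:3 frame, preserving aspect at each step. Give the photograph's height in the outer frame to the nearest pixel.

3110 px

Inside the 2256×1504 canvas the photograph is width-limited at 2256.00 × 1353.60.
Second fit — the 3×2 canvas into 5760×3456 spans the height: 5184.00 × 3456.00 (×2.2979 from 2256×1504).
So the photograph's height is 1353.60 × 2.2979 ≈ 3110.40.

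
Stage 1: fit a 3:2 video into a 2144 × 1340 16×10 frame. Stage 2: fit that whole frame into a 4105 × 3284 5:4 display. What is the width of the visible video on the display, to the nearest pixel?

Inside the 2144×1340 canvas the video is height-limited at 2010.00 × 1340.00.
16×10 in 4105×3284: fills the width, so the intermediate becomes 4105.00 × 2565.62 — a scale of ×1.9146.
So the video's width is 2010.00 × 1.9146 ≈ 3848.44.

3848 px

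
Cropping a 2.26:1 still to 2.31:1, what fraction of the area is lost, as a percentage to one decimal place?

The width stays; only height is cut (since 2.31:1 is wider than 2.26:1).
(2.260)/(2.310) ≈ 0.978 of the area survives, leaving 2.16% discarded.

2.2%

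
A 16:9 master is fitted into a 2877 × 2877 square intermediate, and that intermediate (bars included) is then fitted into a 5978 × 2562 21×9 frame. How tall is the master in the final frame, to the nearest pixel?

First fit — 16:9 into 2877×2877 spans the width: 2877.00 × 1618.31.
The square canvas is height-limited in 5978×2562, giving 2562.00 × 2562.00; scale factor 0.8905.
So the master's height is 1618.31 × 0.8905 ≈ 1441.12.

1441 px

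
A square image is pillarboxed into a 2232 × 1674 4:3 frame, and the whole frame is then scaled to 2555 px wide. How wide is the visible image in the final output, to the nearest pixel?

1916 px

In the 2232×1674 frame the image fills the height: width = 1674 × 1/1 ≈ 1674.00 px.
The frame scales by 2555/2232 = 1.1447; 1674.00 × 1.1447 ≈ 1916.25 px.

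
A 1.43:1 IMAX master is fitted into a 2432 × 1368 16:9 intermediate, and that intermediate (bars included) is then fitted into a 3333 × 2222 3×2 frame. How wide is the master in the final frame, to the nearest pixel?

Inside the 2432×1368 canvas the master is height-limited at 1956.24 × 1368.00.
The 16:9 canvas is width-limited in 3333×2222, giving 3333.00 × 1874.81; scale factor 1.3705.
The master scales with it: width 1956.24 × 1.3705 ≈ 2680.98.

2681 px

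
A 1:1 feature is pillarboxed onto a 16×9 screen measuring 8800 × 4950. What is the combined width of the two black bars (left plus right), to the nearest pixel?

3850 px

1:1 (1.000) < 16×9 (1.778), so the feature fills the height.
The feature is 4950 × 1/1 ≈ 4950.00 px wide.
Leftover width: 8800 − 4950.00 = 3850.00 px.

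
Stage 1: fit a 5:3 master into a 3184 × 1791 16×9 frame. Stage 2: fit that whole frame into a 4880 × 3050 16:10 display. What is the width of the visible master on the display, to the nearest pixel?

4575 px

First fit — 5:3 into 3184×1791 spans the height: 2985.00 × 1791.00.
16×9 in 4880×3050: fills the width, so the intermediate becomes 4880.00 × 2745.00 — a scale of ×1.5327.
Applying the same ×1.5327: 2985.00 → 4575.00.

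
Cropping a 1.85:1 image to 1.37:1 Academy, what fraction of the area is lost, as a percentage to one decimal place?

Going from 1.85:1 to 1.37:1 Academy means cutting width while keeping height.
(1.370)/(1.850) ≈ 0.741 of the area survives, leaving 25.95% discarded.

25.9%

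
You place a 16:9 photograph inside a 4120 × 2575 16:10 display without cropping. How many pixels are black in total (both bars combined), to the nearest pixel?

1060900 pixels

Since 1.778 > 1.600, the photograph is width-limited.
That makes the image 2317.5000 px tall (4120 × 9/16).
Leftover height: 2575 − 2317.5000 = 257.5000 px.
That's 257.5000 × 4120 ≈ 1060900 black pixels.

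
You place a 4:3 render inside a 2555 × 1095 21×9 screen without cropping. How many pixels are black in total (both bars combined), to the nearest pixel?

1199025 pixels

Since 1.333 < 2.333, the render is height-limited.
The render is 1095 × 4/3 ≈ 1460.0000 px wide.
Black = 2555 − 1460.0000 = 1095.0000 px.
Across the 1095-px span: 1095.0000 × 1095 ≈ 1199025 px.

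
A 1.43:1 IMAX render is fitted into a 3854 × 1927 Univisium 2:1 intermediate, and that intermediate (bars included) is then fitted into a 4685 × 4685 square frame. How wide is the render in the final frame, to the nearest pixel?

Inside the 3854×1927 canvas the render is height-limited at 2755.61 × 1927.00.
Univisium 2:1 in 4685×4685: fills the width, so the intermediate becomes 4685.00 × 2342.50 — a scale of ×1.2156.
The render scales with it: width 2755.61 × 1.2156 ≈ 3349.78.

3350 px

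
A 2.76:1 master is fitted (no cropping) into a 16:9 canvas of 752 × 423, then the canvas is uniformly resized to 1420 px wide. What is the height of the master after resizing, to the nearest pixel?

514 px

Fitted into 752×423, the master spans the width; its height is 752 / 2.760 ≈ 272.46 px.
The frame scales by 1420/752 = 1.8883; 272.46 × 1.8883 ≈ 514.49 px.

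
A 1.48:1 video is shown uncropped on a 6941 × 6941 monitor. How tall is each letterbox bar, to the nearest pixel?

1.48:1 (1.480) > square (1.000), so the video fills the width.
Content height = 6941 / 1.480 ≈ 4689.86 px.
Black = 6941 − 4689.86 = 2251.14 px, or 1125.57 per bar.

1126 px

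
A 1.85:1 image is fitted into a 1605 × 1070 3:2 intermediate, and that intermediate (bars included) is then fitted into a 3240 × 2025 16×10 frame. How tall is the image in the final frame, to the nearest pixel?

1.85:1 in 1605×1070: fills the width, so the image is 1605.00 × 867.57.
The 3:2 canvas is height-limited in 3240×2025, giving 3037.50 × 2025.00; scale factor 1.8925.
Applying the same ×1.8925: 867.57 → 1641.89.

1642 px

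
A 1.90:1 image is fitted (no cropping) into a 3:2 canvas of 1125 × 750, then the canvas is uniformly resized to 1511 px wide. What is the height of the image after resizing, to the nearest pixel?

At 1125×750 the image is width-limited, so height = 1125 / 1.900 ≈ 592.11 px.
The frame scales by 1511/1125 = 1.3431; 592.11 × 1.3431 ≈ 795.26 px.

795 px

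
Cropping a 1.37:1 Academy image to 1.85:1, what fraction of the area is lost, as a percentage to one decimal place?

25.9%

Going from 1.37:1 Academy to 1.85:1 means cutting height while keeping width.
Area ratio = (1.370)/(1.850) = 74.05%; the remaining 25.95% is cropped out.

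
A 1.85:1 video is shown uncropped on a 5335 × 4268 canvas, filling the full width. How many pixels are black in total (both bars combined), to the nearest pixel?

The video is 5335 / 1.850 ≈ 2883.7838 px tall.
4268 − 2883.7838 = 1384.2162 px of bars.
Across the 5335-px span: 1384.2162 × 5335 ≈ 7384794 px.

7384794 pixels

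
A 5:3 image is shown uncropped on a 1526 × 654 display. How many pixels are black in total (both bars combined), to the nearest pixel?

5:3 is narrower than 21×9, so it spans the full height.
The image is 654 × 5/3 ≈ 1090.0000 px wide.
Black = 1526 − 1090.0000 = 436.0000 px.
Across the 654-px span: 436.0000 × 654 ≈ 285144 px.

285144 pixels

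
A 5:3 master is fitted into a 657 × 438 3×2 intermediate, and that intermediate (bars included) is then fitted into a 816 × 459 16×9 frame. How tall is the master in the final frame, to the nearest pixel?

413 px

5:3 in 657×438: fills the width, so the master is 657.00 × 394.20.
3×2 in 816×459: fills the height, so the intermediate becomes 688.50 × 459.00 — a scale of ×1.0479.
Applying the same ×1.0479: 394.20 → 413.10.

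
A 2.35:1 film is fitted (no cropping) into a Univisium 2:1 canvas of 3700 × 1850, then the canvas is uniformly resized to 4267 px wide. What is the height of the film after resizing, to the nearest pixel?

At 3700×1850 the film is width-limited, so height = 3700 / 2.350 ≈ 1574.47 px.
Resizing to 4267 px wide multiplies everything by 1.1532: 1574.47 → 1815.74 px.

1816 px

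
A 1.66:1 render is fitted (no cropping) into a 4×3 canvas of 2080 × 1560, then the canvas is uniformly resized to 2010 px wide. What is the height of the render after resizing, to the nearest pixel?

In the 2080×1560 frame the render fills the width: height = 2080 / 1.660 ≈ 1253.01 px.
The frame scales by 2010/2080 = 0.9663; 1253.01 × 0.9663 ≈ 1210.84 px.

1211 px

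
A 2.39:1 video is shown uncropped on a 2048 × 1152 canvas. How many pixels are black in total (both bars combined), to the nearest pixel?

604357 pixels

Since 2.390 > 1.778, the video is width-limited.
That makes the image 856.9038 px tall (2048 / 2.390).
Leftover height: 1152 − 856.9038 = 295.0962 px.
Across the 2048-px span: 295.0962 × 2048 ≈ 604357 px.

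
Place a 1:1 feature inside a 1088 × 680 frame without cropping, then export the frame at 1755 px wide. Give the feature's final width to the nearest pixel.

1097 px

At 1088×680 the feature is height-limited, so width = 680 × 1/1 ≈ 680.00 px.
Scaling 1088 → 1755 is ×1.6131, so the width becomes 680.00 × 1.6131 ≈ 1096.88 px.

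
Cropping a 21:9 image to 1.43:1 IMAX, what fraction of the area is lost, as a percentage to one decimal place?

38.7%

1.43:1 IMAX is narrower than 21:9, so the crop keeps the full height and trims the width.
(1.430)/(2.333) ≈ 0.613 of the area survives, leaving 38.71% discarded.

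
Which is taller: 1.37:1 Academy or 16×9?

1.37 and 16×9 = 1.778; 1.778 > 1.37. The smaller width-to-height ratio is the taller frame.

1.37:1 Academy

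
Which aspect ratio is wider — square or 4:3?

4:3

square = 1 and 4:3 = 1.333; 1.333 > 1.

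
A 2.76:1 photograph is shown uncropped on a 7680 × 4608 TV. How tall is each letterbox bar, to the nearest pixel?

Since 2.760 > 1.667, the photograph is width-limited.
The photograph is 7680 / 2.760 ≈ 2782.61 px tall.
Leftover height: 4608 − 2782.61 = 1825.39 px → 912.70 each side.

913 px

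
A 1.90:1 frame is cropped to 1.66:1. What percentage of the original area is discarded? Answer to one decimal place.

Going from 1.90:1 to 1.66:1 means cutting width while keeping height.
(1.660)/(1.900) ≈ 0.874 of the area survives, leaving 12.63% discarded.

12.6%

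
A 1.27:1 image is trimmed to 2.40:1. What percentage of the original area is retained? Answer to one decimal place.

Going from 1.27:1 to 2.40:1 means cutting height while keeping width.
Fraction kept = (1.270)/(2.400) ≈ 52.92%.

52.9%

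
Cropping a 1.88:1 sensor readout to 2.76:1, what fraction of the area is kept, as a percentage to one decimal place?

Going from 1.88:1 to 2.76:1 means cutting height while keeping width.
(1.880)/(2.760) ≈ 0.681 of the area survives.

68.1%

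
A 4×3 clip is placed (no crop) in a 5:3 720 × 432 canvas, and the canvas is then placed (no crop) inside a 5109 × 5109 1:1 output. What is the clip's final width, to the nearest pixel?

4087 px

4×3 in 720×432: fills the height, so the clip is 576.00 × 432.00.
Second fit — the 5:3 canvas into 5109×5109 spans the width: 5109.00 × 3065.40 (×7.0958 from 720×432).
The clip scales with it: width 576.00 × 7.0958 ≈ 4087.20.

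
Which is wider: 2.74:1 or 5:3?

2.74:1

2.74 and 5:3 = 1.667; 2.74 > 1.667.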